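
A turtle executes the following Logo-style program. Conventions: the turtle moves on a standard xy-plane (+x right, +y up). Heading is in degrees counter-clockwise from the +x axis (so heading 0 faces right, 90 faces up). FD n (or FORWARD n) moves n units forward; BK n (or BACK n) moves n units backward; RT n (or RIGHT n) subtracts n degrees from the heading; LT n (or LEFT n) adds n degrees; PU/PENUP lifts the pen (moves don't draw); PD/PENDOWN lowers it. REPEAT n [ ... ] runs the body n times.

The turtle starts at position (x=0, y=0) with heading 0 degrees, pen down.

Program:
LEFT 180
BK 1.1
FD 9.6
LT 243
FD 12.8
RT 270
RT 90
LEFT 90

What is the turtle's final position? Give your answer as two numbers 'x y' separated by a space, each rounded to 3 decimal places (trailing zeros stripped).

Answer: -2.689 11.405

Derivation:
Executing turtle program step by step:
Start: pos=(0,0), heading=0, pen down
LT 180: heading 0 -> 180
BK 1.1: (0,0) -> (1.1,0) [heading=180, draw]
FD 9.6: (1.1,0) -> (-8.5,0) [heading=180, draw]
LT 243: heading 180 -> 63
FD 12.8: (-8.5,0) -> (-2.689,11.405) [heading=63, draw]
RT 270: heading 63 -> 153
RT 90: heading 153 -> 63
LT 90: heading 63 -> 153
Final: pos=(-2.689,11.405), heading=153, 3 segment(s) drawn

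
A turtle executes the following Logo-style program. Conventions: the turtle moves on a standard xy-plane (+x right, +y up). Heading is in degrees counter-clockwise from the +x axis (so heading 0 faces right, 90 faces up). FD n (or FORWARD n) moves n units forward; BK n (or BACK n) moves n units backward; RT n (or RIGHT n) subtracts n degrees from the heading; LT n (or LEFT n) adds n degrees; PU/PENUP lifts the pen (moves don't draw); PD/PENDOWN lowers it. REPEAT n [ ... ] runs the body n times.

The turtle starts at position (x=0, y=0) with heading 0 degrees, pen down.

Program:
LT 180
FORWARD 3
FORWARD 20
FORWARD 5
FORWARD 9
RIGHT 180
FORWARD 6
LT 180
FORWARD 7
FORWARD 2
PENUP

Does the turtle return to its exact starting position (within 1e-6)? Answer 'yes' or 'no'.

Answer: no

Derivation:
Executing turtle program step by step:
Start: pos=(0,0), heading=0, pen down
LT 180: heading 0 -> 180
FD 3: (0,0) -> (-3,0) [heading=180, draw]
FD 20: (-3,0) -> (-23,0) [heading=180, draw]
FD 5: (-23,0) -> (-28,0) [heading=180, draw]
FD 9: (-28,0) -> (-37,0) [heading=180, draw]
RT 180: heading 180 -> 0
FD 6: (-37,0) -> (-31,0) [heading=0, draw]
LT 180: heading 0 -> 180
FD 7: (-31,0) -> (-38,0) [heading=180, draw]
FD 2: (-38,0) -> (-40,0) [heading=180, draw]
PU: pen up
Final: pos=(-40,0), heading=180, 7 segment(s) drawn

Start position: (0, 0)
Final position: (-40, 0)
Distance = 40; >= 1e-6 -> NOT closed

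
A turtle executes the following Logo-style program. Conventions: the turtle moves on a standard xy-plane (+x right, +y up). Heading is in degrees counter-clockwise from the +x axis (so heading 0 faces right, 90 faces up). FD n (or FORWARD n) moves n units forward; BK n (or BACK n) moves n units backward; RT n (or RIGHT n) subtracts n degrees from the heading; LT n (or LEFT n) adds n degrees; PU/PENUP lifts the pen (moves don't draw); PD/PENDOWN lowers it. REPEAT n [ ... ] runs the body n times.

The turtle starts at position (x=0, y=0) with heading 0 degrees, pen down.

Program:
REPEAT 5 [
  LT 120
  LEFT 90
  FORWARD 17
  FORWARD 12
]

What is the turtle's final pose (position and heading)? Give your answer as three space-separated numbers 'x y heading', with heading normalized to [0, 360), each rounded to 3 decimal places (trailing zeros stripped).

Executing turtle program step by step:
Start: pos=(0,0), heading=0, pen down
REPEAT 5 [
  -- iteration 1/5 --
  LT 120: heading 0 -> 120
  LT 90: heading 120 -> 210
  FD 17: (0,0) -> (-14.722,-8.5) [heading=210, draw]
  FD 12: (-14.722,-8.5) -> (-25.115,-14.5) [heading=210, draw]
  -- iteration 2/5 --
  LT 120: heading 210 -> 330
  LT 90: heading 330 -> 60
  FD 17: (-25.115,-14.5) -> (-16.615,0.222) [heading=60, draw]
  FD 12: (-16.615,0.222) -> (-10.615,10.615) [heading=60, draw]
  -- iteration 3/5 --
  LT 120: heading 60 -> 180
  LT 90: heading 180 -> 270
  FD 17: (-10.615,10.615) -> (-10.615,-6.385) [heading=270, draw]
  FD 12: (-10.615,-6.385) -> (-10.615,-18.385) [heading=270, draw]
  -- iteration 4/5 --
  LT 120: heading 270 -> 30
  LT 90: heading 30 -> 120
  FD 17: (-10.615,-18.385) -> (-19.115,-3.663) [heading=120, draw]
  FD 12: (-19.115,-3.663) -> (-25.115,6.729) [heading=120, draw]
  -- iteration 5/5 --
  LT 120: heading 120 -> 240
  LT 90: heading 240 -> 330
  FD 17: (-25.115,6.729) -> (-10.392,-1.771) [heading=330, draw]
  FD 12: (-10.392,-1.771) -> (0,-7.771) [heading=330, draw]
]
Final: pos=(0,-7.771), heading=330, 10 segment(s) drawn

Answer: 0 -7.771 330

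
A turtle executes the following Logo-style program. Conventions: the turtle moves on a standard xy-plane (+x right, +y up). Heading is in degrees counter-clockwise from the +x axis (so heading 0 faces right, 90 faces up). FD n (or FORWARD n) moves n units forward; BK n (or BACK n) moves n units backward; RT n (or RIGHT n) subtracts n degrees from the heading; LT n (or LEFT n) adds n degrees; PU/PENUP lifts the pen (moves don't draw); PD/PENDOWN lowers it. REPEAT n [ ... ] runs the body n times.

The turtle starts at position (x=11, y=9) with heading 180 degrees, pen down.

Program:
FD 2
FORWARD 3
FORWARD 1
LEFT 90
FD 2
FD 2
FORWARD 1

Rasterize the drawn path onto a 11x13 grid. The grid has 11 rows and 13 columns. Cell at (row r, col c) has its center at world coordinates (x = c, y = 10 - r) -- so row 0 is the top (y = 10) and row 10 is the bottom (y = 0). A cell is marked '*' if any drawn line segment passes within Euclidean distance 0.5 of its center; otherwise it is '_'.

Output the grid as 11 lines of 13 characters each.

Answer: _____________
_____*******_
_____*_______
_____*_______
_____*_______
_____*_______
_____*_______
_____________
_____________
_____________
_____________

Derivation:
Segment 0: (11,9) -> (9,9)
Segment 1: (9,9) -> (6,9)
Segment 2: (6,9) -> (5,9)
Segment 3: (5,9) -> (5,7)
Segment 4: (5,7) -> (5,5)
Segment 5: (5,5) -> (5,4)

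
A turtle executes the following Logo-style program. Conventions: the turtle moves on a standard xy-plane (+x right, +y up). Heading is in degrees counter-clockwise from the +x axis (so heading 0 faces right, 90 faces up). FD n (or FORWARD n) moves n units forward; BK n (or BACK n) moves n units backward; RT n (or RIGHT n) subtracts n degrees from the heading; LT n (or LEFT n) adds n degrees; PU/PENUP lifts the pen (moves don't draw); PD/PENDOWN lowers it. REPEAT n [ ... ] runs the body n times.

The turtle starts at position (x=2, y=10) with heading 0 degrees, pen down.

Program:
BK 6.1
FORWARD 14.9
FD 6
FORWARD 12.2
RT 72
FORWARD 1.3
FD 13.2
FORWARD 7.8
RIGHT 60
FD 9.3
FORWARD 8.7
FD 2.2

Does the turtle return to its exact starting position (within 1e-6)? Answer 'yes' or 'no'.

Executing turtle program step by step:
Start: pos=(2,10), heading=0, pen down
BK 6.1: (2,10) -> (-4.1,10) [heading=0, draw]
FD 14.9: (-4.1,10) -> (10.8,10) [heading=0, draw]
FD 6: (10.8,10) -> (16.8,10) [heading=0, draw]
FD 12.2: (16.8,10) -> (29,10) [heading=0, draw]
RT 72: heading 0 -> 288
FD 1.3: (29,10) -> (29.402,8.764) [heading=288, draw]
FD 13.2: (29.402,8.764) -> (33.481,-3.79) [heading=288, draw]
FD 7.8: (33.481,-3.79) -> (35.891,-11.209) [heading=288, draw]
RT 60: heading 288 -> 228
FD 9.3: (35.891,-11.209) -> (29.668,-18.12) [heading=228, draw]
FD 8.7: (29.668,-18.12) -> (23.847,-24.585) [heading=228, draw]
FD 2.2: (23.847,-24.585) -> (22.375,-26.22) [heading=228, draw]
Final: pos=(22.375,-26.22), heading=228, 10 segment(s) drawn

Start position: (2, 10)
Final position: (22.375, -26.22)
Distance = 41.557; >= 1e-6 -> NOT closed

Answer: no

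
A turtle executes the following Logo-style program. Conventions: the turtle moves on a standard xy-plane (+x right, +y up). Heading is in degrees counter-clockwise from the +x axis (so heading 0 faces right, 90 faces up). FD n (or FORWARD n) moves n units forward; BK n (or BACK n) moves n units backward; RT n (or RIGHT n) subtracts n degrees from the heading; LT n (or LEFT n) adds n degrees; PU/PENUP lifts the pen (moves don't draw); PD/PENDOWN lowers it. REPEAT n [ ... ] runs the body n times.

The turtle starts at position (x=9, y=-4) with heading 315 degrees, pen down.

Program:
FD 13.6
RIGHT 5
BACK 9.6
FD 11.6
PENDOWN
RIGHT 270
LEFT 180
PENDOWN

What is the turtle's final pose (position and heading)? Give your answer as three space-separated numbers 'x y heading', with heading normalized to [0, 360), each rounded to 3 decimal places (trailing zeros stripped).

Executing turtle program step by step:
Start: pos=(9,-4), heading=315, pen down
FD 13.6: (9,-4) -> (18.617,-13.617) [heading=315, draw]
RT 5: heading 315 -> 310
BK 9.6: (18.617,-13.617) -> (12.446,-6.263) [heading=310, draw]
FD 11.6: (12.446,-6.263) -> (19.902,-15.149) [heading=310, draw]
PD: pen down
RT 270: heading 310 -> 40
LT 180: heading 40 -> 220
PD: pen down
Final: pos=(19.902,-15.149), heading=220, 3 segment(s) drawn

Answer: 19.902 -15.149 220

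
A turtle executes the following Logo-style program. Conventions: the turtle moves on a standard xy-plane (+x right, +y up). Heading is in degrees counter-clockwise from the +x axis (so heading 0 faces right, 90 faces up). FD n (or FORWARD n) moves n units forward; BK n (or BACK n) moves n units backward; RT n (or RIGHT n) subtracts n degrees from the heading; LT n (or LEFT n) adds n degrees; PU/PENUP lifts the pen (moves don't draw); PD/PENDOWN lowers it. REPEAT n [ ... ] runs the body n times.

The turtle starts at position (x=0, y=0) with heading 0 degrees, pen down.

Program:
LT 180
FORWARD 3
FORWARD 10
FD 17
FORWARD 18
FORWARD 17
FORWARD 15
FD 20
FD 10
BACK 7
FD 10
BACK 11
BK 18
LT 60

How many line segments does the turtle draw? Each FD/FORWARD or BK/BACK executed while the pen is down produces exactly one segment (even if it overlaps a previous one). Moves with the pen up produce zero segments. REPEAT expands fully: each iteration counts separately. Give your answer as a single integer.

Answer: 12

Derivation:
Executing turtle program step by step:
Start: pos=(0,0), heading=0, pen down
LT 180: heading 0 -> 180
FD 3: (0,0) -> (-3,0) [heading=180, draw]
FD 10: (-3,0) -> (-13,0) [heading=180, draw]
FD 17: (-13,0) -> (-30,0) [heading=180, draw]
FD 18: (-30,0) -> (-48,0) [heading=180, draw]
FD 17: (-48,0) -> (-65,0) [heading=180, draw]
FD 15: (-65,0) -> (-80,0) [heading=180, draw]
FD 20: (-80,0) -> (-100,0) [heading=180, draw]
FD 10: (-100,0) -> (-110,0) [heading=180, draw]
BK 7: (-110,0) -> (-103,0) [heading=180, draw]
FD 10: (-103,0) -> (-113,0) [heading=180, draw]
BK 11: (-113,0) -> (-102,0) [heading=180, draw]
BK 18: (-102,0) -> (-84,0) [heading=180, draw]
LT 60: heading 180 -> 240
Final: pos=(-84,0), heading=240, 12 segment(s) drawn
Segments drawn: 12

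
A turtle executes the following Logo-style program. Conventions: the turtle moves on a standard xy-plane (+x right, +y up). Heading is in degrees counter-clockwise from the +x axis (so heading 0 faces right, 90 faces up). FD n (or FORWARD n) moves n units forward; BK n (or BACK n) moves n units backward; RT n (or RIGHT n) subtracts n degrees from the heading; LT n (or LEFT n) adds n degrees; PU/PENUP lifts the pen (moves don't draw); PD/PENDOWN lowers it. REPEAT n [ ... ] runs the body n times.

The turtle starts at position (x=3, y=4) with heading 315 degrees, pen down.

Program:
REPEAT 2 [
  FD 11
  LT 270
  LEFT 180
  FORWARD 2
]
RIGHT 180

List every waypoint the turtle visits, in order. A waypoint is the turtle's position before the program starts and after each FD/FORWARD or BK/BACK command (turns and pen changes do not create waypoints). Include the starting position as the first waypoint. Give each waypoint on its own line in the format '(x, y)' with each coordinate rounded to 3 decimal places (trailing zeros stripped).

Executing turtle program step by step:
Start: pos=(3,4), heading=315, pen down
REPEAT 2 [
  -- iteration 1/2 --
  FD 11: (3,4) -> (10.778,-3.778) [heading=315, draw]
  LT 270: heading 315 -> 225
  LT 180: heading 225 -> 45
  FD 2: (10.778,-3.778) -> (12.192,-2.364) [heading=45, draw]
  -- iteration 2/2 --
  FD 11: (12.192,-2.364) -> (19.971,5.414) [heading=45, draw]
  LT 270: heading 45 -> 315
  LT 180: heading 315 -> 135
  FD 2: (19.971,5.414) -> (18.556,6.828) [heading=135, draw]
]
RT 180: heading 135 -> 315
Final: pos=(18.556,6.828), heading=315, 4 segment(s) drawn
Waypoints (5 total):
(3, 4)
(10.778, -3.778)
(12.192, -2.364)
(19.971, 5.414)
(18.556, 6.828)

Answer: (3, 4)
(10.778, -3.778)
(12.192, -2.364)
(19.971, 5.414)
(18.556, 6.828)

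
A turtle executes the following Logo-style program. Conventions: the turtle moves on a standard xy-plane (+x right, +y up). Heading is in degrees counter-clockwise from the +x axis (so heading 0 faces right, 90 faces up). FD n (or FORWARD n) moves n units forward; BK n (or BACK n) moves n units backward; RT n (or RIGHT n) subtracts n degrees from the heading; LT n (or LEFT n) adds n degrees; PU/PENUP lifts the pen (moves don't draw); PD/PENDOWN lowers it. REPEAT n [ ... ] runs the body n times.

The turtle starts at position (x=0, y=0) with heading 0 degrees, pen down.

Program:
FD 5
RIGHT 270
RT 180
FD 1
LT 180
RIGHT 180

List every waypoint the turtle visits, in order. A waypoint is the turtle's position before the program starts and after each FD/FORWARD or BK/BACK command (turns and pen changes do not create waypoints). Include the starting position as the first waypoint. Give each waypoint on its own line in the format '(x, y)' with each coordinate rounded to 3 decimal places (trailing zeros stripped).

Executing turtle program step by step:
Start: pos=(0,0), heading=0, pen down
FD 5: (0,0) -> (5,0) [heading=0, draw]
RT 270: heading 0 -> 90
RT 180: heading 90 -> 270
FD 1: (5,0) -> (5,-1) [heading=270, draw]
LT 180: heading 270 -> 90
RT 180: heading 90 -> 270
Final: pos=(5,-1), heading=270, 2 segment(s) drawn
Waypoints (3 total):
(0, 0)
(5, 0)
(5, -1)

Answer: (0, 0)
(5, 0)
(5, -1)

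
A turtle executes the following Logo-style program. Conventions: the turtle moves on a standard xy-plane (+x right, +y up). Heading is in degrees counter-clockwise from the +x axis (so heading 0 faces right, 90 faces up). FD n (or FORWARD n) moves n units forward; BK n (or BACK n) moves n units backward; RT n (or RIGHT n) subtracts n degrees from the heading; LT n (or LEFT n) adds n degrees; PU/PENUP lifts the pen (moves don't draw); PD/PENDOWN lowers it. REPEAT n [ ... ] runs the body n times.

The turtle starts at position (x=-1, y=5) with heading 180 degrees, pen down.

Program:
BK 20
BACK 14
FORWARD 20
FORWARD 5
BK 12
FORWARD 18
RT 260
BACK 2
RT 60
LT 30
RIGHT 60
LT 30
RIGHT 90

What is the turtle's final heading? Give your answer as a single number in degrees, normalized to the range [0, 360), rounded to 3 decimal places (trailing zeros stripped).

Executing turtle program step by step:
Start: pos=(-1,5), heading=180, pen down
BK 20: (-1,5) -> (19,5) [heading=180, draw]
BK 14: (19,5) -> (33,5) [heading=180, draw]
FD 20: (33,5) -> (13,5) [heading=180, draw]
FD 5: (13,5) -> (8,5) [heading=180, draw]
BK 12: (8,5) -> (20,5) [heading=180, draw]
FD 18: (20,5) -> (2,5) [heading=180, draw]
RT 260: heading 180 -> 280
BK 2: (2,5) -> (1.653,6.97) [heading=280, draw]
RT 60: heading 280 -> 220
LT 30: heading 220 -> 250
RT 60: heading 250 -> 190
LT 30: heading 190 -> 220
RT 90: heading 220 -> 130
Final: pos=(1.653,6.97), heading=130, 7 segment(s) drawn

Answer: 130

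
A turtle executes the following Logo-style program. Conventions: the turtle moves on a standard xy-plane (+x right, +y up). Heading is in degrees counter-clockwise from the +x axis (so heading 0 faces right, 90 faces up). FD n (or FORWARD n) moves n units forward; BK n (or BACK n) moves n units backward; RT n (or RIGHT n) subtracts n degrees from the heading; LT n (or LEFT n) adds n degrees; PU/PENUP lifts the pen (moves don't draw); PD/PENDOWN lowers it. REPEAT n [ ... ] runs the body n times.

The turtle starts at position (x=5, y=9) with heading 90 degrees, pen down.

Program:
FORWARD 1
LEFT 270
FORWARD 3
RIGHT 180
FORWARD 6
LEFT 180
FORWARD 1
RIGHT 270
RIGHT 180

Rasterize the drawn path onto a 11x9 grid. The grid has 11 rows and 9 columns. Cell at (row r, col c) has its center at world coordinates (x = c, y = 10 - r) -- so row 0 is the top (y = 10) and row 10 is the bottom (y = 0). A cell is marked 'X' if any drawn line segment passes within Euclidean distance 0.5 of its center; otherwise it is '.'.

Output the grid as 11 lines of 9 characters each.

Answer: ..XXXXXXX
.....X...
.........
.........
.........
.........
.........
.........
.........
.........
.........

Derivation:
Segment 0: (5,9) -> (5,10)
Segment 1: (5,10) -> (8,10)
Segment 2: (8,10) -> (2,10)
Segment 3: (2,10) -> (3,10)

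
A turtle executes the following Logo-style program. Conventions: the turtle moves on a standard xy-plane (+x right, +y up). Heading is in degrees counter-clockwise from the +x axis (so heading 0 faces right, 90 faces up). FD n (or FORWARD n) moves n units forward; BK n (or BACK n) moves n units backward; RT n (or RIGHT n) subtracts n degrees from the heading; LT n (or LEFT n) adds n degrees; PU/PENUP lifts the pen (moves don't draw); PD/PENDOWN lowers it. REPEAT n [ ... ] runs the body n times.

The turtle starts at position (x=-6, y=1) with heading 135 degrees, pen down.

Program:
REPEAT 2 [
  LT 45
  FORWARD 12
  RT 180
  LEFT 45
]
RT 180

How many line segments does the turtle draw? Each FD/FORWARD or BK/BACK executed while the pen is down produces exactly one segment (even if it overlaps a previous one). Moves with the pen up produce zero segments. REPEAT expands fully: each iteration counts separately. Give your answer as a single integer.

Answer: 2

Derivation:
Executing turtle program step by step:
Start: pos=(-6,1), heading=135, pen down
REPEAT 2 [
  -- iteration 1/2 --
  LT 45: heading 135 -> 180
  FD 12: (-6,1) -> (-18,1) [heading=180, draw]
  RT 180: heading 180 -> 0
  LT 45: heading 0 -> 45
  -- iteration 2/2 --
  LT 45: heading 45 -> 90
  FD 12: (-18,1) -> (-18,13) [heading=90, draw]
  RT 180: heading 90 -> 270
  LT 45: heading 270 -> 315
]
RT 180: heading 315 -> 135
Final: pos=(-18,13), heading=135, 2 segment(s) drawn
Segments drawn: 2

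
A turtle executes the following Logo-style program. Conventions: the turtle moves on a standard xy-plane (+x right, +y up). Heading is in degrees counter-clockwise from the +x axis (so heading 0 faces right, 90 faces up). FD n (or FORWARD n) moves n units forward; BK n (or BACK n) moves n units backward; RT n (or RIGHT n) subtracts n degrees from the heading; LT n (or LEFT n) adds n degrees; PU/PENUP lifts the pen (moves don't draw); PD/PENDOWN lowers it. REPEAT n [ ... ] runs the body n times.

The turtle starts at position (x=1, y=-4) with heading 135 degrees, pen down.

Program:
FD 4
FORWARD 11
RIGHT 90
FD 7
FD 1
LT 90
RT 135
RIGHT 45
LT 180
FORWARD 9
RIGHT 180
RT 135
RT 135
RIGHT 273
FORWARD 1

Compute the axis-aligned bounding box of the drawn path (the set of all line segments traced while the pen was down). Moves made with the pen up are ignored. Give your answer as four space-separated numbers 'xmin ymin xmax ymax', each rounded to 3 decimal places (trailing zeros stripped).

Answer: -10.983 -4 1 19.371

Derivation:
Executing turtle program step by step:
Start: pos=(1,-4), heading=135, pen down
FD 4: (1,-4) -> (-1.828,-1.172) [heading=135, draw]
FD 11: (-1.828,-1.172) -> (-9.607,6.607) [heading=135, draw]
RT 90: heading 135 -> 45
FD 7: (-9.607,6.607) -> (-4.657,11.556) [heading=45, draw]
FD 1: (-4.657,11.556) -> (-3.95,12.263) [heading=45, draw]
LT 90: heading 45 -> 135
RT 135: heading 135 -> 0
RT 45: heading 0 -> 315
LT 180: heading 315 -> 135
FD 9: (-3.95,12.263) -> (-10.314,18.627) [heading=135, draw]
RT 180: heading 135 -> 315
RT 135: heading 315 -> 180
RT 135: heading 180 -> 45
RT 273: heading 45 -> 132
FD 1: (-10.314,18.627) -> (-10.983,19.371) [heading=132, draw]
Final: pos=(-10.983,19.371), heading=132, 6 segment(s) drawn

Segment endpoints: x in {-10.983, -10.314, -9.607, -4.657, -3.95, -1.828, 1}, y in {-4, -1.172, 6.607, 11.556, 12.263, 18.627, 19.371}
xmin=-10.983, ymin=-4, xmax=1, ymax=19.371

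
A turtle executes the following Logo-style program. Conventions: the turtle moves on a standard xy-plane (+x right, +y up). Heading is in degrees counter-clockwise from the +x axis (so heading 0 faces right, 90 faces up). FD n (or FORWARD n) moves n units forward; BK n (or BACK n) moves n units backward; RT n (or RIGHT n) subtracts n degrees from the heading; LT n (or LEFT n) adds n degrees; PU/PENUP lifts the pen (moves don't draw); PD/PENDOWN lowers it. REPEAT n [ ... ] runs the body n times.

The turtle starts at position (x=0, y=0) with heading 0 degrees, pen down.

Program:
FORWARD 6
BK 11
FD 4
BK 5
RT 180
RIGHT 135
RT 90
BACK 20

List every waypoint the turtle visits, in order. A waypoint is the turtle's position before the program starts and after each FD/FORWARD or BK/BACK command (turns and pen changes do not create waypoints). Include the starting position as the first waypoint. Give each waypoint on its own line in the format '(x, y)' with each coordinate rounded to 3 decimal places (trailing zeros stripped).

Executing turtle program step by step:
Start: pos=(0,0), heading=0, pen down
FD 6: (0,0) -> (6,0) [heading=0, draw]
BK 11: (6,0) -> (-5,0) [heading=0, draw]
FD 4: (-5,0) -> (-1,0) [heading=0, draw]
BK 5: (-1,0) -> (-6,0) [heading=0, draw]
RT 180: heading 0 -> 180
RT 135: heading 180 -> 45
RT 90: heading 45 -> 315
BK 20: (-6,0) -> (-20.142,14.142) [heading=315, draw]
Final: pos=(-20.142,14.142), heading=315, 5 segment(s) drawn
Waypoints (6 total):
(0, 0)
(6, 0)
(-5, 0)
(-1, 0)
(-6, 0)
(-20.142, 14.142)

Answer: (0, 0)
(6, 0)
(-5, 0)
(-1, 0)
(-6, 0)
(-20.142, 14.142)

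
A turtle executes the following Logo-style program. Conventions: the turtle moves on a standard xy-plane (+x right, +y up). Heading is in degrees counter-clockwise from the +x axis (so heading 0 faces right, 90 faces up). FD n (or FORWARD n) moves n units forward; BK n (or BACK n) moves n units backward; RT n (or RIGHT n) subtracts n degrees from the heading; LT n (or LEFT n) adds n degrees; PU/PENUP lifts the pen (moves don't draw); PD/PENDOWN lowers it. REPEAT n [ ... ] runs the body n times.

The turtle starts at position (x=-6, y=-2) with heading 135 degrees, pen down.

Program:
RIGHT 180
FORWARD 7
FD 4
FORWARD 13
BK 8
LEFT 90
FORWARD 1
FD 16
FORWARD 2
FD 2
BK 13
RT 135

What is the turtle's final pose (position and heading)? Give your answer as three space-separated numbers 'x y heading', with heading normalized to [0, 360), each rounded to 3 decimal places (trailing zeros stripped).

Answer: 10.971 -7.657 270

Derivation:
Executing turtle program step by step:
Start: pos=(-6,-2), heading=135, pen down
RT 180: heading 135 -> 315
FD 7: (-6,-2) -> (-1.05,-6.95) [heading=315, draw]
FD 4: (-1.05,-6.95) -> (1.778,-9.778) [heading=315, draw]
FD 13: (1.778,-9.778) -> (10.971,-18.971) [heading=315, draw]
BK 8: (10.971,-18.971) -> (5.314,-13.314) [heading=315, draw]
LT 90: heading 315 -> 45
FD 1: (5.314,-13.314) -> (6.021,-12.607) [heading=45, draw]
FD 16: (6.021,-12.607) -> (17.335,-1.293) [heading=45, draw]
FD 2: (17.335,-1.293) -> (18.749,0.121) [heading=45, draw]
FD 2: (18.749,0.121) -> (20.163,1.536) [heading=45, draw]
BK 13: (20.163,1.536) -> (10.971,-7.657) [heading=45, draw]
RT 135: heading 45 -> 270
Final: pos=(10.971,-7.657), heading=270, 9 segment(s) drawn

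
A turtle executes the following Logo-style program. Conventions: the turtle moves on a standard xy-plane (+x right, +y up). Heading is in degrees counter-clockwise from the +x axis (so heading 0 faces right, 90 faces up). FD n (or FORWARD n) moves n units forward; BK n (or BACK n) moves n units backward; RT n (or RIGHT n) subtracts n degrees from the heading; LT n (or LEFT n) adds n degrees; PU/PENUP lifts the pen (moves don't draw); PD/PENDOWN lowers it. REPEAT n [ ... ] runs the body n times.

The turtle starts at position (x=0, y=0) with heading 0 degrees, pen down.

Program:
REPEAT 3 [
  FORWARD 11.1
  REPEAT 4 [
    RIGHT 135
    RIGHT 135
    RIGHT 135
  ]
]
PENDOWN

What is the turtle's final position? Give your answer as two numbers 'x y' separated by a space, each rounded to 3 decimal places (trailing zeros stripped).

Executing turtle program step by step:
Start: pos=(0,0), heading=0, pen down
REPEAT 3 [
  -- iteration 1/3 --
  FD 11.1: (0,0) -> (11.1,0) [heading=0, draw]
  REPEAT 4 [
    -- iteration 1/4 --
    RT 135: heading 0 -> 225
    RT 135: heading 225 -> 90
    RT 135: heading 90 -> 315
    -- iteration 2/4 --
    RT 135: heading 315 -> 180
    RT 135: heading 180 -> 45
    RT 135: heading 45 -> 270
    -- iteration 3/4 --
    RT 135: heading 270 -> 135
    RT 135: heading 135 -> 0
    RT 135: heading 0 -> 225
    -- iteration 4/4 --
    RT 135: heading 225 -> 90
    RT 135: heading 90 -> 315
    RT 135: heading 315 -> 180
  ]
  -- iteration 2/3 --
  FD 11.1: (11.1,0) -> (0,0) [heading=180, draw]
  REPEAT 4 [
    -- iteration 1/4 --
    RT 135: heading 180 -> 45
    RT 135: heading 45 -> 270
    RT 135: heading 270 -> 135
    -- iteration 2/4 --
    RT 135: heading 135 -> 0
    RT 135: heading 0 -> 225
    RT 135: heading 225 -> 90
    -- iteration 3/4 --
    RT 135: heading 90 -> 315
    RT 135: heading 315 -> 180
    RT 135: heading 180 -> 45
    -- iteration 4/4 --
    RT 135: heading 45 -> 270
    RT 135: heading 270 -> 135
    RT 135: heading 135 -> 0
  ]
  -- iteration 3/3 --
  FD 11.1: (0,0) -> (11.1,0) [heading=0, draw]
  REPEAT 4 [
    -- iteration 1/4 --
    RT 135: heading 0 -> 225
    RT 135: heading 225 -> 90
    RT 135: heading 90 -> 315
    -- iteration 2/4 --
    RT 135: heading 315 -> 180
    RT 135: heading 180 -> 45
    RT 135: heading 45 -> 270
    -- iteration 3/4 --
    RT 135: heading 270 -> 135
    RT 135: heading 135 -> 0
    RT 135: heading 0 -> 225
    -- iteration 4/4 --
    RT 135: heading 225 -> 90
    RT 135: heading 90 -> 315
    RT 135: heading 315 -> 180
  ]
]
PD: pen down
Final: pos=(11.1,0), heading=180, 3 segment(s) drawn

Answer: 11.1 0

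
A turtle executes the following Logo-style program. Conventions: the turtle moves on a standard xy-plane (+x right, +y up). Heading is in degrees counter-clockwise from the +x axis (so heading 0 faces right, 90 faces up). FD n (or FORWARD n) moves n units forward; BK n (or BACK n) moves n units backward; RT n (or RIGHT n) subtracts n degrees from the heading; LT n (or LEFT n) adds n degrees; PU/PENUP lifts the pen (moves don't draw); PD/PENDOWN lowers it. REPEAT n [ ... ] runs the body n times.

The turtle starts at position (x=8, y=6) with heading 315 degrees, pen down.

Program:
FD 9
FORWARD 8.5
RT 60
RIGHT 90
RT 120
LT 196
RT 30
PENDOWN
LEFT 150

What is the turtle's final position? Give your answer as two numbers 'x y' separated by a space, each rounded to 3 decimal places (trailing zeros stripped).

Executing turtle program step by step:
Start: pos=(8,6), heading=315, pen down
FD 9: (8,6) -> (14.364,-0.364) [heading=315, draw]
FD 8.5: (14.364,-0.364) -> (20.374,-6.374) [heading=315, draw]
RT 60: heading 315 -> 255
RT 90: heading 255 -> 165
RT 120: heading 165 -> 45
LT 196: heading 45 -> 241
RT 30: heading 241 -> 211
PD: pen down
LT 150: heading 211 -> 1
Final: pos=(20.374,-6.374), heading=1, 2 segment(s) drawn

Answer: 20.374 -6.374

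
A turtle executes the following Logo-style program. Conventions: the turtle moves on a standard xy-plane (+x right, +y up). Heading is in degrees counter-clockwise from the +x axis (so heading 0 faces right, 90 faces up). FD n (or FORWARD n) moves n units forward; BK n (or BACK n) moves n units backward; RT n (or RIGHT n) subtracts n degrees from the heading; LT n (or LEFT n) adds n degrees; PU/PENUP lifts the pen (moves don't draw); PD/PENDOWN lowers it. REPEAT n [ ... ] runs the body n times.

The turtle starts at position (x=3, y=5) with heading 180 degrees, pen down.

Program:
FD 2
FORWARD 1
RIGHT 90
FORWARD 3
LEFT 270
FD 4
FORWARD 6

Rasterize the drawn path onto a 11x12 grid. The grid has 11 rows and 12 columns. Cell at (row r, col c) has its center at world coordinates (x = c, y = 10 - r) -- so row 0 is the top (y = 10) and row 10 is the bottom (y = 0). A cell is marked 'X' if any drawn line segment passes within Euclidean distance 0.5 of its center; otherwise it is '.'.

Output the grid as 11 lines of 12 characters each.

Segment 0: (3,5) -> (1,5)
Segment 1: (1,5) -> (0,5)
Segment 2: (0,5) -> (0,8)
Segment 3: (0,8) -> (4,8)
Segment 4: (4,8) -> (10,8)

Answer: ............
............
XXXXXXXXXXX.
X...........
X...........
XXXX........
............
............
............
............
............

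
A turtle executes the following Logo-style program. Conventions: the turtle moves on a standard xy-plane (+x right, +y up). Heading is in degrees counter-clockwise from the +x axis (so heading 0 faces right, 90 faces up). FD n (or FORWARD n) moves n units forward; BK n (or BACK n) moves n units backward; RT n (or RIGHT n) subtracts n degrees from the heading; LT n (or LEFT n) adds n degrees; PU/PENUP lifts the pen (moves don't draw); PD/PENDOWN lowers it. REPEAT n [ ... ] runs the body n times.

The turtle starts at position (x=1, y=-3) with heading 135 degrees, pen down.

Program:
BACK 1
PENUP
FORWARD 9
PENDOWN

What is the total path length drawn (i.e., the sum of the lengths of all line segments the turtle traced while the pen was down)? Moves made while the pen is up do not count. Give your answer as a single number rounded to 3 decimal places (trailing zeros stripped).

Executing turtle program step by step:
Start: pos=(1,-3), heading=135, pen down
BK 1: (1,-3) -> (1.707,-3.707) [heading=135, draw]
PU: pen up
FD 9: (1.707,-3.707) -> (-4.657,2.657) [heading=135, move]
PD: pen down
Final: pos=(-4.657,2.657), heading=135, 1 segment(s) drawn

Segment lengths:
  seg 1: (1,-3) -> (1.707,-3.707), length = 1
Total = 1

Answer: 1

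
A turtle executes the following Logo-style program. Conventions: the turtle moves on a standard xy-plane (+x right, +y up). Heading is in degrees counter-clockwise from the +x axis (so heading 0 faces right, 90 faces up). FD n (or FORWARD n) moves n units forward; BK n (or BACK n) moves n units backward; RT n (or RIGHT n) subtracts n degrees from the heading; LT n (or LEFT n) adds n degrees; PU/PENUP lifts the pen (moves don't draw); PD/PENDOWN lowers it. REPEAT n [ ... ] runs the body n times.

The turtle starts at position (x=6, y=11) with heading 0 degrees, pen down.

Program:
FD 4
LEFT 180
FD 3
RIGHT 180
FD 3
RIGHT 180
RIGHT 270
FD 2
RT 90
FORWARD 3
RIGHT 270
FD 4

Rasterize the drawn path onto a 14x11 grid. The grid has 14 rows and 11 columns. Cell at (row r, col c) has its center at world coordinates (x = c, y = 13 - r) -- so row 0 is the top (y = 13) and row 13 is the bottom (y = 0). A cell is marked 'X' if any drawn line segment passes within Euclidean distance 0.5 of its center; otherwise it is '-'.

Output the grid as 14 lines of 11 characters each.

Answer: -----------
-----------
------XXXXX
----------X
-------XXXX
-------X---
-------X---
-------X---
-------X---
-----------
-----------
-----------
-----------
-----------

Derivation:
Segment 0: (6,11) -> (10,11)
Segment 1: (10,11) -> (7,11)
Segment 2: (7,11) -> (10,11)
Segment 3: (10,11) -> (10,9)
Segment 4: (10,9) -> (7,9)
Segment 5: (7,9) -> (7,5)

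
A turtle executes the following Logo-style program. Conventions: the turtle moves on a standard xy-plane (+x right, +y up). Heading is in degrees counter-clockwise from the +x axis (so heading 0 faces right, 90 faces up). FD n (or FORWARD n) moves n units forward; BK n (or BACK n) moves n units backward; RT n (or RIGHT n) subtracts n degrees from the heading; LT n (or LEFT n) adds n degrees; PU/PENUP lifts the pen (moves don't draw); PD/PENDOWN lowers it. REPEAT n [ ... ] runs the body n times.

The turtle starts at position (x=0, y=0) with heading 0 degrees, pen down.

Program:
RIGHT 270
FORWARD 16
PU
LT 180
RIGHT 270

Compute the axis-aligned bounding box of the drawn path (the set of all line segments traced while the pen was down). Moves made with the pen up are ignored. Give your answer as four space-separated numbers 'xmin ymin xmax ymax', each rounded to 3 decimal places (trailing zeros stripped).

Answer: 0 0 0 16

Derivation:
Executing turtle program step by step:
Start: pos=(0,0), heading=0, pen down
RT 270: heading 0 -> 90
FD 16: (0,0) -> (0,16) [heading=90, draw]
PU: pen up
LT 180: heading 90 -> 270
RT 270: heading 270 -> 0
Final: pos=(0,16), heading=0, 1 segment(s) drawn

Segment endpoints: x in {0, 0}, y in {0, 16}
xmin=0, ymin=0, xmax=0, ymax=16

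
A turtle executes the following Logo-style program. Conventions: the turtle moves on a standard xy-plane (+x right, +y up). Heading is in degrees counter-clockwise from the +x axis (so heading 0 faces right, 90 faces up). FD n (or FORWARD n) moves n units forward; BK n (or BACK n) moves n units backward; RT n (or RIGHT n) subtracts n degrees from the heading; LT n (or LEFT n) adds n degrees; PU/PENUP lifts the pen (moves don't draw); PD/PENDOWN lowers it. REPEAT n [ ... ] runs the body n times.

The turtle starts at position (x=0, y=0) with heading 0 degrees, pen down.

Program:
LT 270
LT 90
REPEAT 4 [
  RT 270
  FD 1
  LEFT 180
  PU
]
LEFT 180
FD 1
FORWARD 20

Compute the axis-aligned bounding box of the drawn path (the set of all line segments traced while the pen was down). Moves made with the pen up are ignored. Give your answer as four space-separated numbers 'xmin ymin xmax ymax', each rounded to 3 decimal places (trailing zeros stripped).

Answer: 0 0 0 1

Derivation:
Executing turtle program step by step:
Start: pos=(0,0), heading=0, pen down
LT 270: heading 0 -> 270
LT 90: heading 270 -> 0
REPEAT 4 [
  -- iteration 1/4 --
  RT 270: heading 0 -> 90
  FD 1: (0,0) -> (0,1) [heading=90, draw]
  LT 180: heading 90 -> 270
  PU: pen up
  -- iteration 2/4 --
  RT 270: heading 270 -> 0
  FD 1: (0,1) -> (1,1) [heading=0, move]
  LT 180: heading 0 -> 180
  PU: pen up
  -- iteration 3/4 --
  RT 270: heading 180 -> 270
  FD 1: (1,1) -> (1,0) [heading=270, move]
  LT 180: heading 270 -> 90
  PU: pen up
  -- iteration 4/4 --
  RT 270: heading 90 -> 180
  FD 1: (1,0) -> (0,0) [heading=180, move]
  LT 180: heading 180 -> 0
  PU: pen up
]
LT 180: heading 0 -> 180
FD 1: (0,0) -> (-1,0) [heading=180, move]
FD 20: (-1,0) -> (-21,0) [heading=180, move]
Final: pos=(-21,0), heading=180, 1 segment(s) drawn

Segment endpoints: x in {0, 0}, y in {0, 1}
xmin=0, ymin=0, xmax=0, ymax=1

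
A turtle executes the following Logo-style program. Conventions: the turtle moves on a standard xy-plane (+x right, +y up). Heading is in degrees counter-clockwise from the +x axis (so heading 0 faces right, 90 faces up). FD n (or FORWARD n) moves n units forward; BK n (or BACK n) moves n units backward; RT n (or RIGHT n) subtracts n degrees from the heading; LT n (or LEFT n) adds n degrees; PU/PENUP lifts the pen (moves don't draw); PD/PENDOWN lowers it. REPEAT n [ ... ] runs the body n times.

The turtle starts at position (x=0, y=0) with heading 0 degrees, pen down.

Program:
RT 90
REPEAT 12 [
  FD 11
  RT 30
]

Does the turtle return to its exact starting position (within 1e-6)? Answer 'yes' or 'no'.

Answer: yes

Derivation:
Executing turtle program step by step:
Start: pos=(0,0), heading=0, pen down
RT 90: heading 0 -> 270
REPEAT 12 [
  -- iteration 1/12 --
  FD 11: (0,0) -> (0,-11) [heading=270, draw]
  RT 30: heading 270 -> 240
  -- iteration 2/12 --
  FD 11: (0,-11) -> (-5.5,-20.526) [heading=240, draw]
  RT 30: heading 240 -> 210
  -- iteration 3/12 --
  FD 11: (-5.5,-20.526) -> (-15.026,-26.026) [heading=210, draw]
  RT 30: heading 210 -> 180
  -- iteration 4/12 --
  FD 11: (-15.026,-26.026) -> (-26.026,-26.026) [heading=180, draw]
  RT 30: heading 180 -> 150
  -- iteration 5/12 --
  FD 11: (-26.026,-26.026) -> (-35.553,-20.526) [heading=150, draw]
  RT 30: heading 150 -> 120
  -- iteration 6/12 --
  FD 11: (-35.553,-20.526) -> (-41.053,-11) [heading=120, draw]
  RT 30: heading 120 -> 90
  -- iteration 7/12 --
  FD 11: (-41.053,-11) -> (-41.053,0) [heading=90, draw]
  RT 30: heading 90 -> 60
  -- iteration 8/12 --
  FD 11: (-41.053,0) -> (-35.553,9.526) [heading=60, draw]
  RT 30: heading 60 -> 30
  -- iteration 9/12 --
  FD 11: (-35.553,9.526) -> (-26.026,15.026) [heading=30, draw]
  RT 30: heading 30 -> 0
  -- iteration 10/12 --
  FD 11: (-26.026,15.026) -> (-15.026,15.026) [heading=0, draw]
  RT 30: heading 0 -> 330
  -- iteration 11/12 --
  FD 11: (-15.026,15.026) -> (-5.5,9.526) [heading=330, draw]
  RT 30: heading 330 -> 300
  -- iteration 12/12 --
  FD 11: (-5.5,9.526) -> (0,0) [heading=300, draw]
  RT 30: heading 300 -> 270
]
Final: pos=(0,0), heading=270, 12 segment(s) drawn

Start position: (0, 0)
Final position: (0, 0)
Distance = 0; < 1e-6 -> CLOSED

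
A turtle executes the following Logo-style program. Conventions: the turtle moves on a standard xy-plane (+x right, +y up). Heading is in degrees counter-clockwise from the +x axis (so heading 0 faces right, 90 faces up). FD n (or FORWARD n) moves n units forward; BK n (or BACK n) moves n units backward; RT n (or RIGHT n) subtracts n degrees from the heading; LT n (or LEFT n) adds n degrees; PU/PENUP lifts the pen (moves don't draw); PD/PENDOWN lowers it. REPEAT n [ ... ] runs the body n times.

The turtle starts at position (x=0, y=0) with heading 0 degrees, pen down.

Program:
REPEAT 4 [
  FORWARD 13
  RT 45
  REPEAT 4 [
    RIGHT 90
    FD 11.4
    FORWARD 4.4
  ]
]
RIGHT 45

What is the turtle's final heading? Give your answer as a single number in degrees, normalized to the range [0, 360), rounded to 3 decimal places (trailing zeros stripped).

Answer: 135

Derivation:
Executing turtle program step by step:
Start: pos=(0,0), heading=0, pen down
REPEAT 4 [
  -- iteration 1/4 --
  FD 13: (0,0) -> (13,0) [heading=0, draw]
  RT 45: heading 0 -> 315
  REPEAT 4 [
    -- iteration 1/4 --
    RT 90: heading 315 -> 225
    FD 11.4: (13,0) -> (4.939,-8.061) [heading=225, draw]
    FD 4.4: (4.939,-8.061) -> (1.828,-11.172) [heading=225, draw]
    -- iteration 2/4 --
    RT 90: heading 225 -> 135
    FD 11.4: (1.828,-11.172) -> (-6.233,-3.111) [heading=135, draw]
    FD 4.4: (-6.233,-3.111) -> (-9.345,0) [heading=135, draw]
    -- iteration 3/4 --
    RT 90: heading 135 -> 45
    FD 11.4: (-9.345,0) -> (-1.284,8.061) [heading=45, draw]
    FD 4.4: (-1.284,8.061) -> (1.828,11.172) [heading=45, draw]
    -- iteration 4/4 --
    RT 90: heading 45 -> 315
    FD 11.4: (1.828,11.172) -> (9.889,3.111) [heading=315, draw]
    FD 4.4: (9.889,3.111) -> (13,0) [heading=315, draw]
  ]
  -- iteration 2/4 --
  FD 13: (13,0) -> (22.192,-9.192) [heading=315, draw]
  RT 45: heading 315 -> 270
  REPEAT 4 [
    -- iteration 1/4 --
    RT 90: heading 270 -> 180
    FD 11.4: (22.192,-9.192) -> (10.792,-9.192) [heading=180, draw]
    FD 4.4: (10.792,-9.192) -> (6.392,-9.192) [heading=180, draw]
    -- iteration 2/4 --
    RT 90: heading 180 -> 90
    FD 11.4: (6.392,-9.192) -> (6.392,2.208) [heading=90, draw]
    FD 4.4: (6.392,2.208) -> (6.392,6.608) [heading=90, draw]
    -- iteration 3/4 --
    RT 90: heading 90 -> 0
    FD 11.4: (6.392,6.608) -> (17.792,6.608) [heading=0, draw]
    FD 4.4: (17.792,6.608) -> (22.192,6.608) [heading=0, draw]
    -- iteration 4/4 --
    RT 90: heading 0 -> 270
    FD 11.4: (22.192,6.608) -> (22.192,-4.792) [heading=270, draw]
    FD 4.4: (22.192,-4.792) -> (22.192,-9.192) [heading=270, draw]
  ]
  -- iteration 3/4 --
  FD 13: (22.192,-9.192) -> (22.192,-22.192) [heading=270, draw]
  RT 45: heading 270 -> 225
  REPEAT 4 [
    -- iteration 1/4 --
    RT 90: heading 225 -> 135
    FD 11.4: (22.192,-22.192) -> (14.131,-14.131) [heading=135, draw]
    FD 4.4: (14.131,-14.131) -> (11.02,-11.02) [heading=135, draw]
    -- iteration 2/4 --
    RT 90: heading 135 -> 45
    FD 11.4: (11.02,-11.02) -> (19.081,-2.959) [heading=45, draw]
    FD 4.4: (19.081,-2.959) -> (22.192,0.152) [heading=45, draw]
    -- iteration 3/4 --
    RT 90: heading 45 -> 315
    FD 11.4: (22.192,0.152) -> (30.253,-7.909) [heading=315, draw]
    FD 4.4: (30.253,-7.909) -> (33.365,-11.02) [heading=315, draw]
    -- iteration 4/4 --
    RT 90: heading 315 -> 225
    FD 11.4: (33.365,-11.02) -> (25.304,-19.081) [heading=225, draw]
    FD 4.4: (25.304,-19.081) -> (22.192,-22.192) [heading=225, draw]
  ]
  -- iteration 4/4 --
  FD 13: (22.192,-22.192) -> (13,-31.385) [heading=225, draw]
  RT 45: heading 225 -> 180
  REPEAT 4 [
    -- iteration 1/4 --
    RT 90: heading 180 -> 90
    FD 11.4: (13,-31.385) -> (13,-19.985) [heading=90, draw]
    FD 4.4: (13,-19.985) -> (13,-15.585) [heading=90, draw]
    -- iteration 2/4 --
    RT 90: heading 90 -> 0
    FD 11.4: (13,-15.585) -> (24.4,-15.585) [heading=0, draw]
    FD 4.4: (24.4,-15.585) -> (28.8,-15.585) [heading=0, draw]
    -- iteration 3/4 --
    RT 90: heading 0 -> 270
    FD 11.4: (28.8,-15.585) -> (28.8,-26.985) [heading=270, draw]
    FD 4.4: (28.8,-26.985) -> (28.8,-31.385) [heading=270, draw]
    -- iteration 4/4 --
    RT 90: heading 270 -> 180
    FD 11.4: (28.8,-31.385) -> (17.4,-31.385) [heading=180, draw]
    FD 4.4: (17.4,-31.385) -> (13,-31.385) [heading=180, draw]
  ]
]
RT 45: heading 180 -> 135
Final: pos=(13,-31.385), heading=135, 36 segment(s) drawn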